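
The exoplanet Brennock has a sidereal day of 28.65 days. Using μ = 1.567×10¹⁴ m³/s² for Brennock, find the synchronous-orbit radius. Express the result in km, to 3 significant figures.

r_sync ≈ 2.90×10⁵ km

T = 28.65 days = 2.475×10⁶ s.
A synchronous orbit has period T, so by Kepler's third law a = (μT²/4π²)^(1/3).
μT²/4π² = 1.567×10¹⁴ × (2.475×10⁶)² / 39.48 = 2.432×10²⁵ m³.
a = 2.897×10⁸ m = 2.8973×10⁵ km.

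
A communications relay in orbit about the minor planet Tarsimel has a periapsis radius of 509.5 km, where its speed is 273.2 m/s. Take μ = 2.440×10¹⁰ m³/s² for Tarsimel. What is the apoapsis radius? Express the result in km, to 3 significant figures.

r_p = 5.095×10⁵ m.
Specific energy ε = v²/2 − μ/r = -1.057×10⁴ J/kg, so a = −μ/(2ε) = 1.154×10⁶ m.
The apsides satisfy r_p + r_a = 2a, so the apoapsis radius is 2a − r_p = 1.799×10⁶ m = 1798.7 km.

apoapsis radius ≈ 1800 km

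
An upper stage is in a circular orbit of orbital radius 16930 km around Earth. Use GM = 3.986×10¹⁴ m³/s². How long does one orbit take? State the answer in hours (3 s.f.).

T ≈ 6.09 hours

r = 16930 km = 1.693×10⁷ m.
Kepler's third law: T = 2π√(r³/μ) = 2π√((1.693×10⁷)³ / 3.986×10¹⁴).
r³/μ = 1.217×10⁷ s², so T = 2π × 3.489×10³ = 2.192×10⁴ s.
Converting: 2.192×10⁴ s ÷ 3600 = 6.090 hours.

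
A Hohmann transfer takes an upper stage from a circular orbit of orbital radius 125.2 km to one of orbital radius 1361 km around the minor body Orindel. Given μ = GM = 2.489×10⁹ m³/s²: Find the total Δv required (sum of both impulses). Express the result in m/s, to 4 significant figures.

r₁ = 125.2 km = 1.252×10⁵ m.
r₂ = 1361 km = 1.361×10⁶ m.
Transfer ellipse a_t = (r₁ + r₂)/2 = 7.431×10⁵ m.
At r₁: circular v_c1 = √(μ/r₁) = 141.0 m/s; transfer-periapsis v_p = √[μ(2/r₁ − 1/a_t)] = 190.8 m/s.
Δv₁ = v_p − v_c1 = 49.82 m/s.
At r₂: circular v_c2 = √(μ/r₂) = 42.76 m/s; transfer-apoapsis v_a = √[μ(2/r₂ − 1/a_t)] = 17.55 m/s.
Δv₂ = v_c2 − v_a = 25.21 m/s.
Total Δv = Δv₁ + Δv₂ = 75.03 m/s.

Δv_total ≈ 75.03 m/s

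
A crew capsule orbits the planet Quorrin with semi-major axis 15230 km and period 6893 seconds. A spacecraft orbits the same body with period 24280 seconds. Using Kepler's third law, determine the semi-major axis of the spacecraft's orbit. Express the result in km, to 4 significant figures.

Kepler's third law: a³ ∝ T², so a₂ = a₁ (T₂/T₁)^(2/3).
T₂/T₁ = 3.522, (T₂/T₁)^(2/3) = 2.315.
a₂ = 15230 × 2.315 = 35260 km.

a₂ ≈ 35260 km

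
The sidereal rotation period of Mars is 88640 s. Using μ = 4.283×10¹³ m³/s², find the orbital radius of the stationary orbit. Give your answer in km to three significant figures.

A synchronous orbit has period T, so by Kepler's third law a = (μT²/4π²)^(1/3).
μT²/4π² = 4.283×10¹³ × (8.864×10⁴)² / 39.48 = 8.524×10²¹ m³.
a = 2.043×10⁷ m = 20428 km.

r_sync ≈ 20400 km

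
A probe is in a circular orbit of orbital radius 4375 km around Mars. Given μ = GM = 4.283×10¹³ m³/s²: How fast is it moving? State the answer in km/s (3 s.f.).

v ≈ 3.13 km/s

r = 4375 km = 4.375×10⁶ m.
For a circular orbit v = √(μ/r) = √(4.283×10¹³ / 4.375×10⁶) = √(9.790×10⁶) = 3129 m/s.
That is 3.129 km/s.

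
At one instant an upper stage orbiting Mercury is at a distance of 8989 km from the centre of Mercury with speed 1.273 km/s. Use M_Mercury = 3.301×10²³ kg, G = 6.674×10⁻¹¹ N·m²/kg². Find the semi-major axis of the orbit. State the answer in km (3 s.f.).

a ≈ 6710 km

μ = GM = 6.674×10⁻¹¹ × 3.301×10²³ = 2.203×10¹³ m³/s².
r = 8.989×10⁶ m.
Vis-viva rearranged: 1/a = 2/r − v²/μ = 2.225×10⁻⁷ − 7.356×10⁻⁸ = 1.489×10⁻⁷ m⁻¹.
a = 6.714×10⁶ m = 6714.2 km.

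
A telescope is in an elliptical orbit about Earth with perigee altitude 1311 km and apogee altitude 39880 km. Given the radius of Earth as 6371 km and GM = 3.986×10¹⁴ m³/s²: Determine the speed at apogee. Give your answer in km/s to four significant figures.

v ≈ 1.567 km/s

r_p = 6371 + 1311 = 7682.0 km = 7.6820×10⁶ m.
r_a = 6371 + 39880 = 46251 km = 4.6251×10⁷ m.
Semi-major axis a = (r_p + r_a)/2 = 26966 km = 2.697×10⁷ m.
Vis-viva: v² = μ(2/r − 1/a) = 3.986×10¹⁴ × (4.324×10⁻⁸ − 3.708×10⁻⁸) = 2.455×10⁶ m²/s².
v = 1567 m/s = 1.567 km/s.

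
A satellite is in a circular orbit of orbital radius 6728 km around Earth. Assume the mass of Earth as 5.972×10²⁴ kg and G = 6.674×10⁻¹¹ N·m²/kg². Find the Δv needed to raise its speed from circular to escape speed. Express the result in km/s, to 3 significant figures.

Δv ≈ 3.19 km/s

μ = GM = 6.674×10⁻¹¹ × 5.972×10²⁴ = 3.986×10¹⁴ m³/s².
r = 6728 km = 6.728×10⁶ m.
Circular speed v_c = √(μ/r) = 7697 m/s.
Escape speed v_esc = √(2μ/r) = √2 × v_c = 10880 m/s.
Δv = v_esc − v_c = 3188 m/s = 3.188 km/s.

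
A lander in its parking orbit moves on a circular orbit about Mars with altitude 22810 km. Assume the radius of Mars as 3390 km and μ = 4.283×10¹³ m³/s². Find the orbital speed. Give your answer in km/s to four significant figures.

r = 3390 + 22810 = 26200 km = 2.6200×10⁷ m.
For a circular orbit v = √(μ/r) = √(4.283×10¹³ / 2.620×10⁷) = √(1.635×10⁶) = 1279 m/s.
That is 1.279 km/s.

v ≈ 1.279 km/s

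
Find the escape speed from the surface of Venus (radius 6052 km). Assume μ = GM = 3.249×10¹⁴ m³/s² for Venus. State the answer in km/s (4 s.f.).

r = R = 6.052×10⁶ m.
Escape speed v_esc = √(2μ/r) = √(2 × 3.249×10¹⁴ / 6.052×10⁶) = √(1.074×10⁸) = 10360 m/s.
= 10.36 km/s.

v_esc ≈ 10.36 km/s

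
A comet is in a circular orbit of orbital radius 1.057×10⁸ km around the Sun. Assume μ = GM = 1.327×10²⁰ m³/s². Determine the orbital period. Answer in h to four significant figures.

r = 1.057×10⁸ km = 1.057×10¹¹ m.
Kepler's third law: T = 2π√(r³/μ) = 2π√((1.057×10¹¹)³ / 1.327×10²⁰).
r³/μ = 8.899×10¹² s², so T = 2π × 2.983×10⁶ = 1.874×10⁷ s.
Converting: 1.874×10⁷ s ÷ 3600 = 5207 h.

T ≈ 5207 h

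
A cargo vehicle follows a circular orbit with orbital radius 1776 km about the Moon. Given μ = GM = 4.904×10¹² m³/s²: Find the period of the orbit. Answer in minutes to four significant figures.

r = 1776 km = 1.776×10⁶ m.
Kepler's third law: T = 2π√(r³/μ) = 2π√((1.776×10⁶)³ / 4.904×10¹²).
r³/μ = 1.142×10⁶ s², so T = 2π × 1.069×10³ = 6.715×10³ s.
Converting: 6.715×10³ s ÷ 60.00 = 111.9 minutes.

T ≈ 111.9 minutes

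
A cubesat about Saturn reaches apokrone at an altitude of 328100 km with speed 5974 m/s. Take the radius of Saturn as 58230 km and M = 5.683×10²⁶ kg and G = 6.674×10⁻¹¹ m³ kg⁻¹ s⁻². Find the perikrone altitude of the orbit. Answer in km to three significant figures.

perikrone altitude ≈ 27600 km

μ = GM = 6.674×10⁻¹¹ × 5.683×10²⁶ = 3.793×10¹⁶ m³/s².
r_a = 58230 + 328100 = 3.8633×10⁵ km = 3.863×10⁸ m.
Specific energy ε = v²/2 − μ/r = -8.033×10⁷ J/kg, so a = −μ/(2ε) = 2.361×10⁸ m.
The apsides satisfy r_p + r_a = 2a, so the perikrone radius is 2a − r_a = 8.582×10⁷ m = 85817 km.
Perikrone altitude = 85817 − 58230 = 27587 km.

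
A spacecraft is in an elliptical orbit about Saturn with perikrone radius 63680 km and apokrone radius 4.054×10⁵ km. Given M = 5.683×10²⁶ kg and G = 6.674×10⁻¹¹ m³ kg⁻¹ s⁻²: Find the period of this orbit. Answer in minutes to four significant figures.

μ = GM = 6.674×10⁻¹¹ × 5.683×10²⁶ = 3.793×10¹⁶ m³/s².
Semi-major axis a = (r_p + r_a)/2 = (63680 + 4.0540×10⁵)/2 = 2.3454×10⁵ km = 2.345×10⁸ m.
By Kepler's third law T = 2π√(a³/μ) = 2π × 1.844×10⁴ = 1.159×10⁵ s.
= 1931 minutes.

T ≈ 1931 minutes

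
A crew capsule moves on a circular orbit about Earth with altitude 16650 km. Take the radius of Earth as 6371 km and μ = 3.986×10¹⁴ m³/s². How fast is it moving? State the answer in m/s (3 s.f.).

r = 6371 + 16650 = 23021 km = 2.3021×10⁷ m.
For a circular orbit v = √(μ/r) = √(3.986×10¹⁴ / 2.302×10⁷) = √(1.731×10⁷) = 4161 m/s.

v ≈ 4160 m/s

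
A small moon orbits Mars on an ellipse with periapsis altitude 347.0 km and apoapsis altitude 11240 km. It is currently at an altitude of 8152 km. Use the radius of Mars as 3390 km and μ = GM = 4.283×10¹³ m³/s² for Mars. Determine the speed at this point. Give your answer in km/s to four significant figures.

v ≈ 1.661 km/s

r_p = 3390 + 347.0 = 3737.0 km = 3.7370×10⁶ m.
r_a = 3390 + 11240 = 14630 km = 1.4630×10⁷ m.
r = 3390 + 8152 = 11542 km = 1.154×10⁷ m.
Semi-major axis a = (r_p + r_a)/2 = 9183.5 km = 9.184×10⁶ m.
Vis-viva: v² = μ(2/r − 1/a) = 4.283×10¹³ × (1.733×10⁻⁷ − 1.089×10⁻⁷) = 2.758×10⁶ m²/s².
v = 1661 m/s = 1.661 km/s.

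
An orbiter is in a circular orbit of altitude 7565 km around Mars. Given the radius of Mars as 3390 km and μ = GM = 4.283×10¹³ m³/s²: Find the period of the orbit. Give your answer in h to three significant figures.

T ≈ 9.67 h

r = 3390 + 7565 = 10955 km = 1.0955×10⁷ m.
Kepler's third law: T = 2π√(r³/μ) = 2π√((1.096×10⁷)³ / 4.283×10¹³).
r³/μ = 3.070×10⁷ s², so T = 2π × 5.540×10³ = 3.481×10⁴ s.
Converting: 3.481×10⁴ s ÷ 3600 = 9.670 h.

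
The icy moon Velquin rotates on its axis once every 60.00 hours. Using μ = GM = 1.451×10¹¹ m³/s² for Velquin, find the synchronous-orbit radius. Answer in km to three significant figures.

T = 60.00 hours = 2.160×10⁵ s.
A synchronous orbit has period T, so by Kepler's third law a = (μT²/4π²)^(1/3).
μT²/4π² = 1.451×10¹¹ × (2.160×10⁵)² / 39.48 = 1.715×10²⁰ m³.
a = 5.556×10⁶ m = 5555.7 km.

r_sync ≈ 5560 km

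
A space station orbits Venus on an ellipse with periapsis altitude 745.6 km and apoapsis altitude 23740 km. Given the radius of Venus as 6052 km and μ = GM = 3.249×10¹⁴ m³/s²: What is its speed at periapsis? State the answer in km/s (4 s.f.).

r_p = 6052 + 745.6 = 6797.6 km = 6.7976×10⁶ m.
r_a = 6052 + 23740 = 29792 km = 2.9792×10⁷ m.
Semi-major axis a = (r_p + r_a)/2 = 18295 km = 1.829×10⁷ m.
Vis-viva: v² = μ(2/r − 1/a) = 3.249×10¹⁴ × (2.942×10⁻⁷ − 5.466×10⁻⁸) = 7.783×10⁷ m²/s².
v = 8822 m/s = 8.822 km/s.

v ≈ 8.822 km/s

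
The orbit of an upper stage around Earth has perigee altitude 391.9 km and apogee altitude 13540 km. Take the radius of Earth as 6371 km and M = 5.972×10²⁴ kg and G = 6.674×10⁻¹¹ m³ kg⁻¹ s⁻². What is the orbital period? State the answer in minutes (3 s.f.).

T ≈ 255 minutes

μ = GM = 6.674×10⁻¹¹ × 5.972×10²⁴ = 3.986×10¹⁴ m³/s².
r_p = 6371 + 391.9 = 6762.9 km = 6.7629×10⁶ m.
r_a = 6371 + 13540 = 19911 km = 1.9911×10⁷ m.
Semi-major axis a = (r_p + r_a)/2 = (6762.9 + 19911)/2 = 13337 km = 1.334×10⁷ m.
By Kepler's third law T = 2π√(a³/μ) = 2π × 2.440×10³ = 1.533×10⁴ s.
= 255.5 minutes.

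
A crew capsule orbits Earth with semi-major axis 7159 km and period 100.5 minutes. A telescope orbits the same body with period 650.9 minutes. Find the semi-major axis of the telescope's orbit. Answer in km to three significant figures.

a₂ ≈ 24900 km

Kepler's third law: a³ ∝ T², so a₂ = a₁ (T₂/T₁)^(2/3).
T₂/T₁ = 6.477, (T₂/T₁)^(2/3) = 3.475.
a₂ = 7159 × 3.475 = 24870 km.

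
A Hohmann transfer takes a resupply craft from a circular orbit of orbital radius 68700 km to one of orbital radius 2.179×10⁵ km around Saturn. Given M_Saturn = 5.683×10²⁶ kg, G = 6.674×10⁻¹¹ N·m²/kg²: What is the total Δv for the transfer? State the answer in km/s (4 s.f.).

μ = GM = 6.674×10⁻¹¹ × 5.683×10²⁶ = 3.793×10¹⁶ m³/s².
r₁ = 68700 km = 6.870×10⁷ m.
r₂ = 2.179×10⁵ km = 2.179×10⁸ m.
Transfer ellipse a_t = (r₁ + r₂)/2 = 1.433×10⁸ m.
At r₁: circular v_c1 = √(μ/r₁) = 23500 m/s; transfer-perikrone v_p = √[μ(2/r₁ − 1/a_t)] = 28970 m/s.
Δv₁ = v_p − v_c1 = 5478 m/s.
At r₂: circular v_c2 = √(μ/r₂) = 13190 m/s; transfer-apokrone v_a = √[μ(2/r₂ − 1/a_t)] = 9135 m/s.
Δv₂ = v_c2 − v_a = 4058 m/s.
Total Δv = Δv₁ + Δv₂ = 9536 m/s = 9.536 km/s.

Δv_total ≈ 9.536 km/s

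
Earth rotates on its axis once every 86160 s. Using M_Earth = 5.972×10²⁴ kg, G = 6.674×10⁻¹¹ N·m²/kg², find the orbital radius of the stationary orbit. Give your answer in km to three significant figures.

μ = GM = 6.674×10⁻¹¹ × 5.972×10²⁴ = 3.986×10¹⁴ m³/s².
A synchronous orbit has period T, so by Kepler's third law a = (μT²/4π²)^(1/3).
μT²/4π² = 3.986×10¹⁴ × (8.616×10⁴)² / 39.48 = 7.495×10²² m³.
a = 4.216×10⁷ m = 42162 km.

r_sync ≈ 42200 km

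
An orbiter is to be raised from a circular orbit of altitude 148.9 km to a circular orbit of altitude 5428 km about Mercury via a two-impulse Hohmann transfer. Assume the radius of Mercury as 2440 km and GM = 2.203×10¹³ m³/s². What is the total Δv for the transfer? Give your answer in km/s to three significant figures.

Δv_total ≈ 1.16 km/s

r₁ = 2440 + 148.9 = 2588.9 km = 2.5889×10⁶ m.
r₂ = 2440 + 5428 = 7868.0 km = 7.8680×10⁶ m.
Transfer ellipse a_t = (r₁ + r₂)/2 = 5.228×10⁶ m.
At r₁: circular v_c1 = √(μ/r₁) = 2917 m/s; transfer-periherm v_p = √[μ(2/r₁ − 1/a_t)] = 3578 m/s.
Δv₁ = v_p − v_c1 = 661.4 m/s.
At r₂: circular v_c2 = √(μ/r₂) = 1673 m/s; transfer-apoherm v_a = √[μ(2/r₂ − 1/a_t)] = 1177 m/s.
Δv₂ = v_c2 − v_a = 495.8 m/s.
Total Δv = Δv₁ + Δv₂ = 1157 m/s = 1.157 km/s.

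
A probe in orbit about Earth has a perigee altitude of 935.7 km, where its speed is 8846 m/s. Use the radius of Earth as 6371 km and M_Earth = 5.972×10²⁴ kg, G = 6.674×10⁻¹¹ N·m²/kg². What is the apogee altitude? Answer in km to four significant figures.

μ = GM = 6.674×10⁻¹¹ × 5.972×10²⁴ = 3.986×10¹⁴ m³/s².
r_p = 6371 + 935.7 = 7306.7 km = 7.307×10⁶ m.
Specific energy ε = v²/2 − μ/r = -1.542×10⁷ J/kg, so a = −μ/(2ε) = 1.292×10⁷ m.
The apsides satisfy r_p + r_a = 2a, so the apogee radius is 2a − r_p = 1.854×10⁷ m = 18536 km.
Apogee altitude = 18536 − 6371 = 12165 km.

apogee altitude ≈ 12170 km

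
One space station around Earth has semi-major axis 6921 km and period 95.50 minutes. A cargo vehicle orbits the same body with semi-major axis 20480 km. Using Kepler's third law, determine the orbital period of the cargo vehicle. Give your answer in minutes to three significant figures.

Kepler's third law: T² ∝ a³, so T₂ = T₁ (a₂/a₁)^(3/2).
a₂/a₁ = 2.959, (a₂/a₁)^(3/2) = 5.090.
T₂ = 95.50 × 5.090 = 486.1 minutes.

T₂ ≈ 486 minutes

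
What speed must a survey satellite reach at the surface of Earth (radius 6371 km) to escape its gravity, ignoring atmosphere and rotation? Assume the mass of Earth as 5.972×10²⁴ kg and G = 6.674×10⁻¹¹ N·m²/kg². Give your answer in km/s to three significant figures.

μ = GM = 6.674×10⁻¹¹ × 5.972×10²⁴ = 3.986×10¹⁴ m³/s².
r = R = 6.371×10⁶ m.
Escape speed v_esc = √(2μ/r) = √(2 × 3.986×10¹⁴ / 6.371×10⁶) = √(1.251×10⁸) = 11190 m/s.
= 11.19 km/s.

v_esc ≈ 11.2 km/s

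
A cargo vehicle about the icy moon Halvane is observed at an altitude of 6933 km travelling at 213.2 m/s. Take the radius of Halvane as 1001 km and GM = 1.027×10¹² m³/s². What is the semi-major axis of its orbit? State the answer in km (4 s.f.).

r = 1001 + 6933 = 7934.0 km = 7.934×10⁶ m.
Vis-viva rearranged: 1/a = 2/r − v²/μ = 2.521×10⁻⁷ − 4.426×10⁻⁸ = 2.078×10⁻⁷ m⁻¹.
a = 4.812×10⁶ m = 4811.8 km.

a ≈ 4812 km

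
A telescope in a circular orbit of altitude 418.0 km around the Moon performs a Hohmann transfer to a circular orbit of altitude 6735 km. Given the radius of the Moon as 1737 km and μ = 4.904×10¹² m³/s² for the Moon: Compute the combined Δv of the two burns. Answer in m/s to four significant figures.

Δv_total ≈ 672.6 m/s

r₁ = 1737 + 418.0 = 2155.0 km = 2.1550×10⁶ m.
r₂ = 1737 + 6735 = 8472.0 km = 8.4720×10⁶ m.
Transfer ellipse a_t = (r₁ + r₂)/2 = 5.314×10⁶ m.
At r₁: circular v_c1 = √(μ/r₁) = 1509 m/s; transfer-perilune v_p = √[μ(2/r₁ − 1/a_t)] = 1905 m/s.
Δv₁ = v_p − v_c1 = 396.3 m/s.
At r₂: circular v_c2 = √(μ/r₂) = 760.8 m/s; transfer-apolune v_a = √[μ(2/r₂ − 1/a_t)] = 484.5 m/s.
Δv₂ = v_c2 − v_a = 276.3 m/s.
Total Δv = Δv₁ + Δv₂ = 672.6 m/s.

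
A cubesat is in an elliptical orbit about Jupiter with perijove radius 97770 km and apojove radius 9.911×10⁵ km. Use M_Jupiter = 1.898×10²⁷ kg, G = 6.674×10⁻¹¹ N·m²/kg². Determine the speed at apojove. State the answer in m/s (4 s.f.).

v ≈ 4791 m/s

μ = GM = 6.674×10⁻¹¹ × 1.898×10²⁷ = 1.267×10¹⁷ m³/s².
Semi-major axis a = (r_p + r_a)/2 = 5.4444×10⁵ km = 5.444×10⁸ m.
Vis-viva: v² = μ(2/r − 1/a) = 1.267×10¹⁷ × (2.018×10⁻⁹ − 1.837×10⁻⁹) = 2.295×10⁷ m²/s².
v = 4791 m/s.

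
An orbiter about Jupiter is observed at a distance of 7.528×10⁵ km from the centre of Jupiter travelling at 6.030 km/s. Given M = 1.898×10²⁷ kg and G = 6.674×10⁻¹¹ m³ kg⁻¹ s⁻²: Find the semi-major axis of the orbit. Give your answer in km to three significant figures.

μ = GM = 6.674×10⁻¹¹ × 1.898×10²⁷ = 1.267×10¹⁷ m³/s².
r = 7.528×10⁸ m.
Vis-viva rearranged: 1/a = 2/r − v²/μ = 2.657×10⁻⁹ − 2.870×10⁻¹⁰ = 2.370×10⁻⁹ m⁻¹.
a = 4.220×10⁸ m = 4.2199×10⁵ km.

a ≈ 4.22×10⁵ km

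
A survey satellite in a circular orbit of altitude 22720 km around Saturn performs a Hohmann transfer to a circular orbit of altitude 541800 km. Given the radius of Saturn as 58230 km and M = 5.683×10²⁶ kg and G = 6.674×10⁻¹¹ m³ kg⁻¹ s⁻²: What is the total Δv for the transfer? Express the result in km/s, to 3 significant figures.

Δv_total ≈ 11.2 km/s

μ = GM = 6.674×10⁻¹¹ × 5.683×10²⁶ = 3.793×10¹⁶ m³/s².
r₁ = 58230 + 22720 = 80950 km = 8.0950×10⁷ m.
r₂ = 58230 + 541800 = 600030 km = 6.0003×10⁸ m.
Transfer ellipse a_t = (r₁ + r₂)/2 = 3.405×10⁸ m.
At r₁: circular v_c1 = √(μ/r₁) = 21650 m/s; transfer-perikrone v_p = √[μ(2/r₁ − 1/a_t)] = 28730 m/s.
Δv₁ = v_p − v_c1 = 7089 m/s.
At r₂: circular v_c2 = √(μ/r₂) = 7951 m/s; transfer-apokrone v_a = √[μ(2/r₂ − 1/a_t)] = 3877 m/s.
Δv₂ = v_c2 − v_a = 4074 m/s.
Total Δv = Δv₁ + Δv₂ = 11160 m/s = 11.16 km/s.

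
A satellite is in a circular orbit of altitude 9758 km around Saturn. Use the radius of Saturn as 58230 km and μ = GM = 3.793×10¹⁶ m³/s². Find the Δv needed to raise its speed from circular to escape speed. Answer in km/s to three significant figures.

r = 58230 + 9758 = 67988 km = 6.7988×10⁷ m.
Circular speed v_c = √(μ/r) = 23620 m/s.
Escape speed v_esc = √(2μ/r) = √2 × v_c = 33400 m/s.
Δv = v_esc − v_c = 9784 m/s = 9.784 km/s.

Δv ≈ 9.78 km/s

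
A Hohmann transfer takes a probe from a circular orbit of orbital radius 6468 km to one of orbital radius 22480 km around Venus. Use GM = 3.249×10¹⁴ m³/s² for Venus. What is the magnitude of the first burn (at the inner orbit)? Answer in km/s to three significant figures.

r₁ = 6468 km = 6.468×10⁶ m.
r₂ = 22480 km = 2.248×10⁷ m.
Transfer ellipse a_t = (r₁ + r₂)/2 = 1.447×10⁷ m.
At r₁: circular v_c1 = √(μ/r₁) = 7087 m/s; transfer-periapsis v_p = √[μ(2/r₁ − 1/a_t)] = 8833 m/s.
Δv₁ = v_p − v_c1 = 1745 m/s.
= 1.745 km/s.

Δv ≈ 1.75 km/s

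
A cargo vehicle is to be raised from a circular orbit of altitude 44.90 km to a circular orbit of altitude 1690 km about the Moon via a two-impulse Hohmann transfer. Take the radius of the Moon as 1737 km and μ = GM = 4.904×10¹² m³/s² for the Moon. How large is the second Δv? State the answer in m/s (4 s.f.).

Δv ≈ 206.8 m/s

r₁ = 1737 + 44.90 = 1781.9 km = 1.7819×10⁶ m.
r₂ = 1737 + 1690 = 3427.0 km = 3.4270×10⁶ m.
Transfer ellipse a_t = (r₁ + r₂)/2 = 2.604×10⁶ m.
At r₁: circular v_c1 = √(μ/r₁) = 1659 m/s; transfer-perilune v_p = √[μ(2/r₁ − 1/a_t)] = 1903 m/s.
At r₂: circular v_c2 = √(μ/r₂) = 1196 m/s; transfer-apolune v_a = √[μ(2/r₂ − 1/a_t)] = 989.5 m/s.
Δv₂ = v_c2 − v_a = 206.8 m/s.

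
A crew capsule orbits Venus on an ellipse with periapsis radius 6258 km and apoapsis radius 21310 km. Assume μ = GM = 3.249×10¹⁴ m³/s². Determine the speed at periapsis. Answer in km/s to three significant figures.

Semi-major axis a = (r_p + r_a)/2 = 13784 km = 1.378×10⁷ m.
Vis-viva: v² = μ(2/r − 1/a) = 3.249×10¹⁴ × (3.196×10⁻⁷ − 7.255×10⁻⁸) = 8.026×10⁷ m²/s².
v = 8959 m/s = 8.959 km/s.

v ≈ 8.96 km/s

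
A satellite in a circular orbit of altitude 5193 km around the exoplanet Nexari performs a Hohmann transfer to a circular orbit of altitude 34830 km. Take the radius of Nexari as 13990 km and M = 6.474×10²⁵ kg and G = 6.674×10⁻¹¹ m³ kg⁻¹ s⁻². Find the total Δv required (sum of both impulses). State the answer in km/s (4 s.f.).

Δv_total ≈ 5.317 km/s

μ = GM = 6.674×10⁻¹¹ × 6.474×10²⁵ = 4.321×10¹⁵ m³/s².
r₁ = 13990 + 5193 = 19183 km = 1.9183×10⁷ m.
r₂ = 13990 + 34830 = 48820 km = 4.8820×10⁷ m.
Transfer ellipse a_t = (r₁ + r₂)/2 = 3.400×10⁷ m.
At r₁: circular v_c1 = √(μ/r₁) = 15010 m/s; transfer-periapsis v_p = √[μ(2/r₁ − 1/a_t)] = 17980 m/s.
Δv₁ = v_p − v_c1 = 2975 m/s.
At r₂: circular v_c2 = √(μ/r₂) = 9408 m/s; transfer-apoapsis v_a = √[μ(2/r₂ − 1/a_t)] = 7066 m/s.
Δv₂ = v_c2 − v_a = 2341 m/s.
Total Δv = Δv₁ + Δv₂ = 5317 m/s = 5.317 km/s.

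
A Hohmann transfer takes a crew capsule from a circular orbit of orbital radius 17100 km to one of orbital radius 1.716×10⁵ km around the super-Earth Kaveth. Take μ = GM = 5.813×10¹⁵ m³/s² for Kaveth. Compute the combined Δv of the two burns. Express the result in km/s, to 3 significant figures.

Δv_total ≈ 9.77 km/s

r₁ = 17100 km = 1.710×10⁷ m.
r₂ = 1.716×10⁵ km = 1.716×10⁸ m.
Transfer ellipse a_t = (r₁ + r₂)/2 = 9.435×10⁷ m.
At r₁: circular v_c1 = √(μ/r₁) = 18440 m/s; transfer-periapsis v_p = √[μ(2/r₁ − 1/a_t)] = 24870 m/s.
Δv₁ = v_p − v_c1 = 6428 m/s.
At r₂: circular v_c2 = √(μ/r₂) = 5820 m/s; transfer-apoapsis v_a = √[μ(2/r₂ − 1/a_t)] = 2478 m/s.
Δv₂ = v_c2 − v_a = 3342 m/s.
Total Δv = Δv₁ + Δv₂ = 9770 m/s = 9.770 km/s.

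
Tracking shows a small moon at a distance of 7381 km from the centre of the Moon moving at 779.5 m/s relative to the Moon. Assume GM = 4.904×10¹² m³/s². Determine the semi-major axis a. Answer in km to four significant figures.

r = 7.381×10⁶ m.
Specific orbital energy ε = v²/2 − μ/r = (779.5)²/2 − 4.904×10¹²/7.381×10⁶ = -3.606×10⁵ J/kg.
Since ε = −μ/(2a), a = −μ/(2ε) = 6.800×10⁶ m = 6799.8 km.

a ≈ 6800 km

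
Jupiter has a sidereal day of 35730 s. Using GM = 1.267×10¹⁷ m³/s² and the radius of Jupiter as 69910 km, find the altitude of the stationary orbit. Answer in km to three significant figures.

A synchronous orbit has period T, so by Kepler's third law a = (μT²/4π²)^(1/3).
μT²/4π² = 1.267×10¹⁷ × (3.573×10⁴)² / 39.48 = 4.097×10²⁴ m³.
a = 1.600×10⁸ m = 1.6002×10⁵ km.
Altitude h = a − R = 1.6002×10⁵ − 69910 = 90105 km.

h_sync ≈ 90100 km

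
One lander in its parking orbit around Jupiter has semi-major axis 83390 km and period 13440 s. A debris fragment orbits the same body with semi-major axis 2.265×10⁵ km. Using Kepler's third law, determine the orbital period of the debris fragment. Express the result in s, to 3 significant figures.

T₂ ≈ 60200 s

Kepler's third law: T² ∝ a³, so T₂ = T₁ (a₂/a₁)^(3/2).
a₂/a₁ = 2.716, (a₂/a₁)^(3/2) = 4.476.
T₂ = 13440 × 4.476 = 60160 s.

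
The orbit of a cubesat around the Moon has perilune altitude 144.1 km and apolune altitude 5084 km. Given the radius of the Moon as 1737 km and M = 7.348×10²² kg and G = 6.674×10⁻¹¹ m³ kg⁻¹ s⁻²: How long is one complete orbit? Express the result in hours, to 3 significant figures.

T ≈ 7.15 hours

μ = GM = 6.674×10⁻¹¹ × 7.348×10²² = 4.904×10¹² m³/s².
r_p = 1737 + 144.1 = 1881.1 km = 1.8811×10⁶ m.
r_a = 1737 + 5084 = 6821.0 km = 6.8210×10⁶ m.
Semi-major axis a = (r_p + r_a)/2 = (1881.1 + 6821.0)/2 = 4351.1 km = 4.351×10⁶ m.
By Kepler's third law T = 2π√(a³/μ) = 2π × 4.098×10³ = 2.575×10⁴ s.
= 7.153 hours.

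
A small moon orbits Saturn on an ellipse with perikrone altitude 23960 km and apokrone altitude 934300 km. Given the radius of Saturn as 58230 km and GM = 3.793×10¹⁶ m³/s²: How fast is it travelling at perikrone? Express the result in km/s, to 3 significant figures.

v ≈ 29.2 km/s

r_p = 58230 + 23960 = 82190 km = 8.2190×10⁷ m.
r_a = 58230 + 934300 = 992530 km = 9.9253×10⁸ m.
Semi-major axis a = (r_p + r_a)/2 = 5.3736×10⁵ km = 5.374×10⁸ m.
Vis-viva: v² = μ(2/r − 1/a) = 3.793×10¹⁶ × (2.433×10⁻⁸ − 1.861×10⁻⁹) = 8.524×10⁸ m²/s².
v = 29200 m/s = 29.20 km/s.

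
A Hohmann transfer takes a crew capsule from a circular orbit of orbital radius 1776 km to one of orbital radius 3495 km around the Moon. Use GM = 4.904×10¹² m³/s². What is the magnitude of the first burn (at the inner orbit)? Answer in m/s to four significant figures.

Δv ≈ 251.9 m/s

r₁ = 1776 km = 1.776×10⁶ m.
r₂ = 3495 km = 3.495×10⁶ m.
Transfer ellipse a_t = (r₁ + r₂)/2 = 2.636×10⁶ m.
At r₁: circular v_c1 = √(μ/r₁) = 1662 m/s; transfer-perilune v_p = √[μ(2/r₁ − 1/a_t)] = 1914 m/s.
Δv₁ = v_p − v_c1 = 251.9 m/s.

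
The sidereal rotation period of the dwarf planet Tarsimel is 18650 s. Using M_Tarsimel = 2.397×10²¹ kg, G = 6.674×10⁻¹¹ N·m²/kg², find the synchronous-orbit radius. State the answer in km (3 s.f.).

μ = GM = 6.674×10⁻¹¹ × 2.397×10²¹ = 1.600×10¹¹ m³/s².
A synchronous orbit has period T, so by Kepler's third law a = (μT²/4π²)^(1/3).
μT²/4π² = 1.600×10¹¹ × (1.865×10⁴)² / 39.48 = 1.409×10¹⁸ m³.
a = 1.121×10⁶ m = 1121.2 km.

r_sync ≈ 1120 km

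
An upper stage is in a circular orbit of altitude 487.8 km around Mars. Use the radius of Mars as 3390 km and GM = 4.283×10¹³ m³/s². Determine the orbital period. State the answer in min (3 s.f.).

T ≈ 122 min

r = 3390 + 487.8 = 3877.8 km = 3.8778×10⁶ m.
Kepler's third law: T = 2π√(r³/μ) = 2π√((3.878×10⁶)³ / 4.283×10¹³).
r³/μ = 1.361×10⁶ s², so T = 2π × 1.167×10³ = 7.331×10³ s.
Converting: 7.331×10³ s ÷ 60.00 = 122.2 min.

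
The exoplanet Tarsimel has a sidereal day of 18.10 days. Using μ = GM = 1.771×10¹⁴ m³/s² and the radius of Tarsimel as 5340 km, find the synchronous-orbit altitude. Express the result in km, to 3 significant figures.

h_sync ≈ 2.17×10⁵ km

T = 18.10 days = 1.564×10⁶ s.
A synchronous orbit has period T, so by Kepler's third law a = (μT²/4π²)^(1/3).
μT²/4π² = 1.771×10¹⁴ × (1.564×10⁶)² / 39.48 = 1.097×10²⁵ m³.
a = 2.222×10⁸ m = 2.2220×10⁵ km.
Altitude h = a − R = 2.2220×10⁵ − 5340 = 2.1686×10⁵ km.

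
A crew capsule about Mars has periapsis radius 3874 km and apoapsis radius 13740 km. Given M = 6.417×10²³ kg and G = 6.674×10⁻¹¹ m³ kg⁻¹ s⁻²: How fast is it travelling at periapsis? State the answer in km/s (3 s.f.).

v ≈ 4.15 km/s

μ = GM = 6.674×10⁻¹¹ × 6.417×10²³ = 4.283×10¹³ m³/s².
Semi-major axis a = (r_p + r_a)/2 = 8807.0 km = 8.807×10⁶ m.
Vis-viva: v² = μ(2/r − 1/a) = 4.283×10¹³ × (5.163×10⁻⁷ − 1.135×10⁻⁷) = 1.725×10⁷ m²/s².
v = 4153 m/s = 4.153 km/s.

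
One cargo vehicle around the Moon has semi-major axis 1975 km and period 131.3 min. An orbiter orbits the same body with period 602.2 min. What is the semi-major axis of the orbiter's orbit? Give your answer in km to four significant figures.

a₂ ≈ 5452 km

Kepler's third law: a³ ∝ T², so a₂ = a₁ (T₂/T₁)^(2/3).
T₂/T₁ = 4.586, (T₂/T₁)^(2/3) = 2.760.
a₂ = 1975 × 2.760 = 5452 km.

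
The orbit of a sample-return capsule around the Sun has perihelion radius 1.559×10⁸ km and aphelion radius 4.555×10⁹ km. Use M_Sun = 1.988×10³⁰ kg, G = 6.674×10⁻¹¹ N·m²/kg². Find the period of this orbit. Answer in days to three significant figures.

T ≈ 22800 days

μ = GM = 6.674×10⁻¹¹ × 1.988×10³⁰ = 1.327×10²⁰ m³/s².
Semi-major axis a = (r_p + r_a)/2 = (1.5590×10⁸ + 4.5550×10⁹)/2 = 2.3554×10⁹ km = 2.355×10¹² m.
By Kepler's third law T = 2π√(a³/μ) = 2π × 3.138×10⁸ = 1.972×10⁹ s.
= 22820 days.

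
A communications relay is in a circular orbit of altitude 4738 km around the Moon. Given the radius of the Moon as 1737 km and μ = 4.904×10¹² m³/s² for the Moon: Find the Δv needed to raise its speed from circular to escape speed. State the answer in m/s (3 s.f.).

r = 1737 + 4738 = 6475.0 km = 6.4750×10⁶ m.
Circular speed v_c = √(μ/r) = 870.3 m/s.
Escape speed v_esc = √(2μ/r) = √2 × v_c = 1231 m/s.
Δv = v_esc − v_c = 360.5 m/s.

Δv ≈ 360 m/s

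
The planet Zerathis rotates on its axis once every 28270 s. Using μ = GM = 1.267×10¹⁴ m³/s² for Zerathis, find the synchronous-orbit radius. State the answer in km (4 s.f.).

r_sync ≈ 13690 km

A synchronous orbit has period T, so by Kepler's third law a = (μT²/4π²)^(1/3).
μT²/4π² = 1.267×10¹⁴ × (2.827×10⁴)² / 39.48 = 2.565×10²¹ m³.
a = 1.369×10⁷ m = 13689 km.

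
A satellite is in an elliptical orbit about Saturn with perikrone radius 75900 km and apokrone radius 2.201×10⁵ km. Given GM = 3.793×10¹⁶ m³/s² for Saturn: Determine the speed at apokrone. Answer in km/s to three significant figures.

Semi-major axis a = (r_p + r_a)/2 = 1.4800×10⁵ km = 1.480×10⁸ m.
Vis-viva: v² = μ(2/r − 1/a) = 3.793×10¹⁶ × (9.087×10⁻⁹ − 6.757×10⁻⁹) = 8.838×10⁷ m²/s².
v = 9401 m/s = 9.401 km/s.

v ≈ 9.40 km/s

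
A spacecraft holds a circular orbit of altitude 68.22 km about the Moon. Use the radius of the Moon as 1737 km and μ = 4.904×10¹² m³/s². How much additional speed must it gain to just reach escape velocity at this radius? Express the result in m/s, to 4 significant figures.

Δv ≈ 682.7 m/s

r = 1737 + 68.22 = 1805.2 km = 1.8052×10⁶ m.
Circular speed v_c = √(μ/r) = 1648 m/s.
Escape speed v_esc = √(2μ/r) = √2 × v_c = 2331 m/s.
Δv = v_esc − v_c = 682.7 m/s.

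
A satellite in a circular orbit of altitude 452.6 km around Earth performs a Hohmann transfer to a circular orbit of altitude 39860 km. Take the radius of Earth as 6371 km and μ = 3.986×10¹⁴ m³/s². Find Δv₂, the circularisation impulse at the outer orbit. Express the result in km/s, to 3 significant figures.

r₁ = 6371 + 452.6 = 6823.6 km = 6.8236×10⁶ m.
r₂ = 6371 + 39860 = 46231 km = 4.6231×10⁷ m.
Transfer ellipse a_t = (r₁ + r₂)/2 = 2.653×10⁷ m.
At r₁: circular v_c1 = √(μ/r₁) = 7643 m/s; transfer-perigee v_p = √[μ(2/r₁ − 1/a_t)] = 10090 m/s.
At r₂: circular v_c2 = √(μ/r₂) = 2936 m/s; transfer-apogee v_a = √[μ(2/r₂ − 1/a_t)] = 1489 m/s.
Δv₂ = v_c2 − v_a = 1447 m/s.
= 1.447 km/s.

Δv ≈ 1.45 km/s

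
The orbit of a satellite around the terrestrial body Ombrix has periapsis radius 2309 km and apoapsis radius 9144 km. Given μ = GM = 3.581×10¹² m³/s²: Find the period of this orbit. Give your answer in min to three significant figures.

Semi-major axis a = (r_p + r_a)/2 = (2309.0 + 9144.0)/2 = 5726.5 km = 5.726×10⁶ m.
By Kepler's third law T = 2π√(a³/μ) = 2π × 7.242×10³ = 4.550×10⁴ s.
= 758.3 min.

T ≈ 758 min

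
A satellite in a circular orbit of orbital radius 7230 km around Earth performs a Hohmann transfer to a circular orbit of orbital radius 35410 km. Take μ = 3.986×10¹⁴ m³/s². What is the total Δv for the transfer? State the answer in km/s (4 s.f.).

Δv_total ≈ 3.545 km/s

r₁ = 7230 km = 7.230×10⁶ m.
r₂ = 35410 km = 3.541×10⁷ m.
Transfer ellipse a_t = (r₁ + r₂)/2 = 2.132×10⁷ m.
At r₁: circular v_c1 = √(μ/r₁) = 7425 m/s; transfer-perigee v_p = √[μ(2/r₁ − 1/a_t)] = 9569 m/s.
Δv₁ = v_p − v_c1 = 2144 m/s.
At r₂: circular v_c2 = √(μ/r₂) = 3355 m/s; transfer-apogee v_a = √[μ(2/r₂ − 1/a_t)] = 1954 m/s.
Δv₂ = v_c2 − v_a = 1401 m/s.
Total Δv = Δv₁ + Δv₂ = 3545 m/s = 3.545 km/s.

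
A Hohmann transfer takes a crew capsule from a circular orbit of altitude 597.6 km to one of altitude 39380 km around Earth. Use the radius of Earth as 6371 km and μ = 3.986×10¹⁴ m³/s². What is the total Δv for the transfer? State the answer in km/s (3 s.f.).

Δv_total ≈ 3.83 km/s

r₁ = 6371 + 597.6 = 6968.6 km = 6.9686×10⁶ m.
r₂ = 6371 + 39380 = 45751 km = 4.5751×10⁷ m.
Transfer ellipse a_t = (r₁ + r₂)/2 = 2.636×10⁷ m.
At r₁: circular v_c1 = √(μ/r₁) = 7563 m/s; transfer-perigee v_p = √[μ(2/r₁ − 1/a_t)] = 9964 m/s.
Δv₁ = v_p − v_c1 = 2401 m/s.
At r₂: circular v_c2 = √(μ/r₂) = 2952 m/s; transfer-apogee v_a = √[μ(2/r₂ − 1/a_t)] = 1518 m/s.
Δv₂ = v_c2 − v_a = 1434 m/s.
Total Δv = Δv₁ + Δv₂ = 3835 m/s = 3.835 km/s.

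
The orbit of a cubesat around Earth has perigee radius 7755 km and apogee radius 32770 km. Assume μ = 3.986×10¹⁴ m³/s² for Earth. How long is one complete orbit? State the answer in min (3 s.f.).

T ≈ 478 min

Semi-major axis a = (r_p + r_a)/2 = (7755.0 + 32770)/2 = 20262 km = 2.026×10⁷ m.
By Kepler's third law T = 2π√(a³/μ) = 2π × 4.568×10³ = 2.870×10⁴ s.
= 478.4 min.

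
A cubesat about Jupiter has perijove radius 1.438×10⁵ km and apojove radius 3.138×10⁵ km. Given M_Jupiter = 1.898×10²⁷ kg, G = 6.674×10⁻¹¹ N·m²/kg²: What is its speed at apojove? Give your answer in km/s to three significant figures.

μ = GM = 6.674×10⁻¹¹ × 1.898×10²⁷ = 1.267×10¹⁷ m³/s².
Semi-major axis a = (r_p + r_a)/2 = 2.2880×10⁵ km = 2.288×10⁸ m.
Vis-viva: v² = μ(2/r − 1/a) = 1.267×10¹⁷ × (6.373×10⁻⁹ − 4.371×10⁻⁹) = 2.537×10⁸ m²/s².
v = 15930 m/s = 15.93 km/s.

v ≈ 15.9 km/s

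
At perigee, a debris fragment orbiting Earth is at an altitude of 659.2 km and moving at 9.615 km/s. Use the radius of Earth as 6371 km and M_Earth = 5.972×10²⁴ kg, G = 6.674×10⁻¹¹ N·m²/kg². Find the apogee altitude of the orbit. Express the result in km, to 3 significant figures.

apogee altitude ≈ 24700 km

μ = GM = 6.674×10⁻¹¹ × 5.972×10²⁴ = 3.986×10¹⁴ m³/s².
r_p = 6371 + 659.2 = 7030.2 km = 7.030×10⁶ m.
Specific energy ε = v²/2 − μ/r = -1.047×10⁷ J/kg, so a = −μ/(2ε) = 1.903×10⁷ m.
The apsides satisfy r_p + r_a = 2a, so the apogee radius is 2a − r_p = 3.104×10⁷ m = 31038 km.
Apogee altitude = 31038 − 6371 = 24667 km.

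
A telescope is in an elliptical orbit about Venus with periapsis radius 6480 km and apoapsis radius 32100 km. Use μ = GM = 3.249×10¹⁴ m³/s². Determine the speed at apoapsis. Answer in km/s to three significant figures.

Semi-major axis a = (r_p + r_a)/2 = 19290 km = 1.929×10⁷ m.
Vis-viva: v² = μ(2/r − 1/a) = 3.249×10¹⁴ × (6.231×10⁻⁸ − 5.184×10⁻⁸) = 3.400×10⁶ m²/s².
v = 1844 m/s = 1.844 km/s.

v ≈ 1.84 km/s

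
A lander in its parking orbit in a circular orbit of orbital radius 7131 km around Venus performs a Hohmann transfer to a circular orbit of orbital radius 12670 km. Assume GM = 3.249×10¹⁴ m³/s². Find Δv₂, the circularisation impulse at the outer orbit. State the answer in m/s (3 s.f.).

Δv ≈ 766 m/s

r₁ = 7131 km = 7.131×10⁶ m.
r₂ = 12670 km = 1.267×10⁷ m.
Transfer ellipse a_t = (r₁ + r₂)/2 = 9.900×10⁶ m.
At r₁: circular v_c1 = √(μ/r₁) = 6750 m/s; transfer-periapsis v_p = √[μ(2/r₁ − 1/a_t)] = 7636 m/s.
At r₂: circular v_c2 = √(μ/r₂) = 5064 m/s; transfer-apoapsis v_a = √[μ(2/r₂ − 1/a_t)] = 4298 m/s.
Δv₂ = v_c2 − v_a = 766.2 m/s.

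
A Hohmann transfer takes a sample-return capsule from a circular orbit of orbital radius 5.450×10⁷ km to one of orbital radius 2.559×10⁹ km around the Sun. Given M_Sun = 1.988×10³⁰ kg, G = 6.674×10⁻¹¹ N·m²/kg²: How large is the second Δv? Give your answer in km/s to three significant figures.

Δv ≈ 5.73 km/s

μ = GM = 6.674×10⁻¹¹ × 1.988×10³⁰ = 1.327×10²⁰ m³/s².
r₁ = 5.450×10⁷ km = 5.450×10¹⁰ m.
r₂ = 2.559×10⁹ km = 2.559×10¹² m.
Transfer ellipse a_t = (r₁ + r₂)/2 = 1.307×10¹² m.
At r₁: circular v_c1 = √(μ/r₁) = 49340 m/s; transfer-perihelion v_p = √[μ(2/r₁ − 1/a_t)] = 69050 m/s.
At r₂: circular v_c2 = √(μ/r₂) = 7201 m/s; transfer-aphelion v_a = √[μ(2/r₂ − 1/a_t)] = 1471 m/s.
Δv₂ = v_c2 − v_a = 5730 m/s.
= 5.730 km/s.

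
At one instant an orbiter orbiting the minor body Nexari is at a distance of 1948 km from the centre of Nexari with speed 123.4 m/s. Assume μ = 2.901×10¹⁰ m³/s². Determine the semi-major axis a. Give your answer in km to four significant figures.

a ≈ 1993 km

r = 1.948×10⁶ m.
Vis-viva rearranged: 1/a = 2/r − v²/μ = 1.027×10⁻⁶ − 5.249×10⁻⁷ = 5.018×10⁻⁷ m⁻¹.
a = 1.993×10⁶ m = 1992.9 km.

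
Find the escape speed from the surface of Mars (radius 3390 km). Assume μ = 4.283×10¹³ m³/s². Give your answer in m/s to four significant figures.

v_esc ≈ 5027 m/s

r = R = 3.390×10⁶ m.
Escape speed v_esc = √(2μ/r) = √(2 × 4.283×10¹³ / 3.390×10⁶) = √(2.527×10⁷) = 5027 m/s.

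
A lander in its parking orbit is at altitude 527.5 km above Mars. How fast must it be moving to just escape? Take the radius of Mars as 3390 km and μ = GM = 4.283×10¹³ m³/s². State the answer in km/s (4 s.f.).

v_esc ≈ 4.676 km/s

r = 3390 + 527.5 = 3917.5 km = 3.9175×10⁶ m.
Escape speed v_esc = √(2μ/r) = √(2 × 4.283×10¹³ / 3.918×10⁶) = √(2.187×10⁷) = 4676 m/s.
= 4.676 km/s.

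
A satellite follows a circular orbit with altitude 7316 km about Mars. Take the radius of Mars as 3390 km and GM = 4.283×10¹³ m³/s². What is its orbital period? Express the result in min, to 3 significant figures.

T ≈ 561 min

r = 3390 + 7316 = 10706 km = 1.0706×10⁷ m.
Kepler's third law: T = 2π√(r³/μ) = 2π√((1.071×10⁷)³ / 4.283×10¹³).
r³/μ = 2.865×10⁷ s², so T = 2π × 5.353×10³ = 3.363×10⁴ s.
Converting: 3.363×10⁴ s ÷ 60.00 = 560.5 min.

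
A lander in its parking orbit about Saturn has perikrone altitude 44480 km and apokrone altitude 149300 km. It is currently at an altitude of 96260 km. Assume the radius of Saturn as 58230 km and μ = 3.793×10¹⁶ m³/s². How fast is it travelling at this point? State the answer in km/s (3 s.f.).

v ≈ 15.7 km/s

r_p = 58230 + 44480 = 102710 km = 1.0271×10⁸ m.
r_a = 58230 + 149300 = 207530 km = 2.0753×10⁸ m.
r = 58230 + 96260 = 1.5449×10⁵ km = 1.545×10⁸ m.
Semi-major axis a = (r_p + r_a)/2 = 1.5512×10⁵ km = 1.551×10⁸ m.
Vis-viva: v² = μ(2/r − 1/a) = 3.793×10¹⁶ × (1.295×10⁻⁸ − 6.447×10⁻⁹) = 2.465×10⁸ m²/s².
v = 15700 m/s = 15.70 km/s.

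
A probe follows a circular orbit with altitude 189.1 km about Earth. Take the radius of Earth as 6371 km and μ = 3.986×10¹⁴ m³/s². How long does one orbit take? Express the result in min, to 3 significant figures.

T ≈ 88.1 min

r = 6371 + 189.1 = 6560.1 km = 6.5601×10⁶ m.
Kepler's third law: T = 2π√(r³/μ) = 2π√((6.560×10⁶)³ / 3.986×10¹⁴).
r³/μ = 7.083×10⁵ s², so T = 2π × 8.416×10² = 5.288×10³ s.
Converting: 5.288×10³ s ÷ 60.00 = 88.13 min.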